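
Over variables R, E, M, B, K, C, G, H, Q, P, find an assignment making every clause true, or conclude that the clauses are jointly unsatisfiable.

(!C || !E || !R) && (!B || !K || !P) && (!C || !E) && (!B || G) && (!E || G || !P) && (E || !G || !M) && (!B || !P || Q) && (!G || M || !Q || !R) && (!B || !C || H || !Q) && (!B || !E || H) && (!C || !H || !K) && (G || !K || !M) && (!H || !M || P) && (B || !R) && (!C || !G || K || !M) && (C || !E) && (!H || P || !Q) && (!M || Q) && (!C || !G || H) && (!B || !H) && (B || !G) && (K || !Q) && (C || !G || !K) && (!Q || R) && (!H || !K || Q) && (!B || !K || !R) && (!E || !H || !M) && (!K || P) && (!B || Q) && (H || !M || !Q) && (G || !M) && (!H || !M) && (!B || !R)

Set R = False.
  then (!Q || R) forces Q = False.
  then (!B || Q) forces B = False.
  then (!M || Q) forces M = False.
  then (B || !G) forces G = False.
Try E = True:
  (!C || !E) forces C = False.
  clause (C || !E) is falsified — backtrack.
So E = False.
Set K = False.
Set C = True.
Set H = True.
Set P = False.
All clauses satisfied.

R=F; E=F; M=F; B=F; K=F; C=T; G=F; H=T; Q=F; P=F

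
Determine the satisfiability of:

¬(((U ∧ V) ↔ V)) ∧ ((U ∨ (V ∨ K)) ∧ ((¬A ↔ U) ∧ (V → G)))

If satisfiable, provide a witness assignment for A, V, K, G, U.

A=T; V=T; K=T; G=T; U=F

  ¬(((U ∧ V) ↔ V)) = True
    (U ∧ V) ↔ V = False
      U ∧ V = False
  (U ∨ (V ∨ K)) ∧ ((¬A ↔ U) ∧ (V → G)) = True
    U ∨ (V ∨ K) = True
      V ∨ K = True
    (¬A ↔ U) ∧ (V → G) = True
      ¬A ↔ U = True
        ¬A = False
      V → G = True
Both conjuncts True, so the formula holds.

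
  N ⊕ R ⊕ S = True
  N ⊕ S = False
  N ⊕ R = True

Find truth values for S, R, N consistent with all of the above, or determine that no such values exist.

S = False; R = True; N = False

N ⊕ R ⊕ S = F ⊕ T ⊕ F = True ✓
N ⊕ S = F ⊕ F = False ✓
N ⊕ R = F ⊕ T = True ✓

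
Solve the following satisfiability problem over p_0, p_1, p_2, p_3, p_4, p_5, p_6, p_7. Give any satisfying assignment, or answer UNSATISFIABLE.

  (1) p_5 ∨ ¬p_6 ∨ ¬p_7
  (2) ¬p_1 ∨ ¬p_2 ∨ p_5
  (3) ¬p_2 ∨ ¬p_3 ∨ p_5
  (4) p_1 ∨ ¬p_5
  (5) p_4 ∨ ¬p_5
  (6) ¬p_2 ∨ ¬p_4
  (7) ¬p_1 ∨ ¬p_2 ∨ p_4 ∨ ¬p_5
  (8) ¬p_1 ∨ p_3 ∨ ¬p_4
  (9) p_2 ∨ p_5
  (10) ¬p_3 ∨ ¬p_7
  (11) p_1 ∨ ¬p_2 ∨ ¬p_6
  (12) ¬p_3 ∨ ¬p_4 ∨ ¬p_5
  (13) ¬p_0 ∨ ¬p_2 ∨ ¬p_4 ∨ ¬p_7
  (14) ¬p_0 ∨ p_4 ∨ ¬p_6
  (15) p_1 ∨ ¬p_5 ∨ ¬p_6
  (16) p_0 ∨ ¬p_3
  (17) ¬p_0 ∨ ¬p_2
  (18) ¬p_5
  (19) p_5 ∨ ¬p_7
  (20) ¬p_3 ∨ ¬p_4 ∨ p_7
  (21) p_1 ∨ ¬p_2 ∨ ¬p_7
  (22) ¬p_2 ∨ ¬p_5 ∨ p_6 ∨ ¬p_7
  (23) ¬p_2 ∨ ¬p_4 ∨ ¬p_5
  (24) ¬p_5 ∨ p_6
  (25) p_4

Case p_2 = True:
  (¬p_2 ∨ ¬p_4) forces p_4 = False.
  Clause (p_4) is falsified — contradiction.
Case p_2 = False:
  (p_2 ∨ p_5) forces p_5 = True.
  Clause (¬p_5) is falsified — contradiction.
Both cases fail, so the formula is unsatisfiable.

UNSATISFIABLE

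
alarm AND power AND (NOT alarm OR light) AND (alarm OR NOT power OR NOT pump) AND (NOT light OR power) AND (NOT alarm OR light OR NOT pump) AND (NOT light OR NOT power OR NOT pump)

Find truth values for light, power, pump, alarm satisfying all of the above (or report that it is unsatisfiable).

light=T, power=T, pump=F, alarm=T

Unit clause (alarm) forces alarm = True.
Unit clause (power) forces power = True.
In (NOT alarm OR light) only light is left, so light = True.
In (NOT light OR NOT power OR NOT pump) only NOT pump is left, so pump = False.
Check each clause:
  (alarm): alarm holds.
  (power): power holds.
  (NOT alarm OR light): light holds.
  (alarm OR NOT power OR NOT pump): alarm holds.
  (NOT light OR power): power holds.
  (NOT alarm OR light OR NOT pump): light holds.
  (NOT light OR NOT power OR NOT pump): NOT pump holds.
All clauses satisfied.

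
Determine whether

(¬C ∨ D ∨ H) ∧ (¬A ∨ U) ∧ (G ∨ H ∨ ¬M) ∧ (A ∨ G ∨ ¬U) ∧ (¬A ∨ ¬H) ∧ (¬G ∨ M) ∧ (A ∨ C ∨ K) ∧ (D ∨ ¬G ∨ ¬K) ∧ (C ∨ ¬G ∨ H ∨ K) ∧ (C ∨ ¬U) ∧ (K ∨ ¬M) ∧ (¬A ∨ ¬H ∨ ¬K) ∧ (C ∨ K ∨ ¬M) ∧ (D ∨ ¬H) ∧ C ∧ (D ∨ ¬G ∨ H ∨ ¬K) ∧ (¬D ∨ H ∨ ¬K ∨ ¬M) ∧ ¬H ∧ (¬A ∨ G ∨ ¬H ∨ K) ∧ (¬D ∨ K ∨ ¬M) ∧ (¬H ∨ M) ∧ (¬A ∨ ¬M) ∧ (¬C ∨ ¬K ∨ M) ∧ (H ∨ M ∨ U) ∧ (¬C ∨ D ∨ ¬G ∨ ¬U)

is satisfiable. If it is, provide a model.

H = False, D = True, C = True, M = False, A = True, G = False, U = True, K = False

Unit clause (C) forces C = True.
Unit clause (¬H) forces H = False.
In (¬C ∨ D ∨ H) only D is left, so D = True.
Try M = True:
  (G ∨ H ∨ ¬M) forces G = True.
  (K ∨ ¬M) forces K = True.
  clause (¬D ∨ H ∨ ¬K ∨ ¬M) is falsified — backtrack.
So M = False.
  then (¬G ∨ M) forces G = False.
  then (¬C ∨ ¬K ∨ M) forces K = False.
  then (H ∨ M ∨ U) forces U = True.
  then (A ∨ G ∨ ¬U) forces A = True.
All clauses satisfied.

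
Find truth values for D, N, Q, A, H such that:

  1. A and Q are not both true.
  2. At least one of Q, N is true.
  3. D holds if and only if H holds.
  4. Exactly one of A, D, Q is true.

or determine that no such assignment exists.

D: False, N: True, Q: False, A: True, H: False

  (1) A=T, Q=F — not both ✓
  (2) {Q, N}: 1 true — at least one ✓
  (3) D=F, H=F — same ✓
  (4) {A, D, Q}: 1 true — exactly one ✓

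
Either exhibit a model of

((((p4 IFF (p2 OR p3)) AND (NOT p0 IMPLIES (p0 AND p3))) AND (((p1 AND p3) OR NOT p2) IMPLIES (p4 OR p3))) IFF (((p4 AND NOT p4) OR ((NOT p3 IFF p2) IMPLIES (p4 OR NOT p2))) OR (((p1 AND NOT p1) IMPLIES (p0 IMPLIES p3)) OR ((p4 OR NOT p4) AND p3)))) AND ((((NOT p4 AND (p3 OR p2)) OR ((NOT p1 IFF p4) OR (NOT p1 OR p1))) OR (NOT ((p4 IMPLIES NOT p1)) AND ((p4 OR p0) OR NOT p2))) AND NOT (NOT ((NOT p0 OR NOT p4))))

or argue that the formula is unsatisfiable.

Case p1 = True: the formula simplifies to (((p4 IFF (p2 OR p3)) AND (NOT p0 IMPLIES (p0 AND p3))) AND ((p3 OR NOT p2) IMPLIES (p4 OR p3))) AND NOT (NOT ((NOT p0 OR NOT p4))).
  p0 = True: simplifies to ((p4 IFF (p2 OR p3)) AND ((p3 OR NOT p2) IMPLIES (p4 OR p3))) AND NOT (NOT (NOT p4)).
    p4 = True: the conjunct NOT (NOT (NOT p4)) becomes NOT (NOT False) = False.
    p4 = False: simplifies to NOT ((p2 OR p3)) AND ((p3 OR NOT p2) IMPLIES p3).
      p2 = True: the conjunct NOT ((p2 OR p3)) becomes NOT ((True OR p3)) = False.
      p2 = False: simplifies to NOT p3 AND p3.
        p3 = True: the conjunct NOT p3 is False.
        p3 = False: the conjunct p3 is False.
  p0 = False: the conjunct NOT p0 IMPLIES (p0 AND p3) becomes NOT False IMPLIES (False AND p3) = False.
Case p1 = False: the formula simplifies to (((p4 IFF (p2 OR p3)) AND (NOT p0 IMPLIES (p0 AND p3))) AND (NOT p2 IMPLIES (p4 OR p3))) AND NOT (NOT ((NOT p0 OR NOT p4))).
  p0 = True: simplifies to ((p4 IFF (p2 OR p3)) AND (NOT p2 IMPLIES (p4 OR p3))) AND NOT (NOT (NOT p4)).
    p4 = True: the conjunct NOT (NOT (NOT p4)) becomes NOT (NOT False) = False.
    p4 = False: simplifies to NOT ((p2 OR p3)) AND (NOT p2 IMPLIES p3).
      p2 = True: the conjunct NOT ((p2 OR p3)) becomes NOT ((True OR p3)) = False.
      p2 = False: simplifies to NOT p3 AND p3.
        p3 = True: the conjunct NOT p3 is False.
        p3 = False: the conjunct p3 is False.
  p0 = False: the conjunct NOT p0 IMPLIES (p0 AND p3) becomes NOT False IMPLIES (False AND p3) = False.
Both cases fail — unsatisfiable.

Unsatisfiable — no assignment works.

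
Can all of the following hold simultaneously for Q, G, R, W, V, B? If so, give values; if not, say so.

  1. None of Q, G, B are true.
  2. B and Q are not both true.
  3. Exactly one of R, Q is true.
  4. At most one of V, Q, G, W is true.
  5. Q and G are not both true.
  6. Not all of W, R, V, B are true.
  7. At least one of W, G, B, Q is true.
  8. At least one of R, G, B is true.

Q = False; G = False; R = True; W = True; V = False; B = False

  (1) {Q, G, B}: 0 true — none ✓
  (2) B=F, Q=F — not both ✓
  (3) {R, Q}: 1 true — exactly one ✓
  (4) {V, Q, G, W}: 1 true — at most one ✓
  (5) Q=F, G=F — not both ✓
  (6) {W, R, V, B}: 2/4 true — not all ✓
  (7) {W, G, B, Q}: 1 true — at least one ✓
  (8) {R, G, B}: 1 true — at least one ✓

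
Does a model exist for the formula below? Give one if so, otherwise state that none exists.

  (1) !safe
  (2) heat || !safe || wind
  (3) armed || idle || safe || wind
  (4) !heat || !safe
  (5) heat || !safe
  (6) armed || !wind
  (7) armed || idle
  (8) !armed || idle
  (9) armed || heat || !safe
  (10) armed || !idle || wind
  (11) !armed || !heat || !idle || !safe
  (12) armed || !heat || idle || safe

Unit clause (!safe) forces safe = False.
Set heat = True.
Try idle = False:
  (armed || idle) forces armed = True.
  clause (!armed || idle) is falsified — backtrack.
So idle = True.
Try armed = False:
  (armed || !wind) forces wind = False.
  clause (armed || !idle || wind) is falsified — backtrack.
So armed = True.
Set wind = True.
All clauses satisfied.

heat = True; safe = False; idle = True; armed = True; wind = True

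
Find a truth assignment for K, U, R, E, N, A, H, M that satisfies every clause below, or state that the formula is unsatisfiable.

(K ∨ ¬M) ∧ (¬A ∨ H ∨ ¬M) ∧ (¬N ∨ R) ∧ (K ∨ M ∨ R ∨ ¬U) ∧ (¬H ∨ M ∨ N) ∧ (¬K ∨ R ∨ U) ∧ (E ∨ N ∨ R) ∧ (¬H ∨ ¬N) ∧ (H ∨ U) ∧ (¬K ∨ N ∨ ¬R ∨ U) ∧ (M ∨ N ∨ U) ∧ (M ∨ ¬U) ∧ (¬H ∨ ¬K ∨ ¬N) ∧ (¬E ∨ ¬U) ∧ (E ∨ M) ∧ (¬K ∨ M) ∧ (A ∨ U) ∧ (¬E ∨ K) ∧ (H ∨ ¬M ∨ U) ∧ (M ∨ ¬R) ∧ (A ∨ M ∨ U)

K=T; U=T; R=T; E=F; N=F; A=T; H=T; M=T

Set K = True.
  then (¬K ∨ M) forces M = True.
Try U = False:
  (¬K ∨ R ∨ U) forces R = True.
  (H ∨ U) forces H = True.
  (¬H ∨ ¬N) forces N = False.
  clause (¬K ∨ N ∨ ¬R ∨ U) is falsified — backtrack.
So U = True.
  then (¬E ∨ ¬U) forces E = False.
Set R = True.
Set N = False.
Set A = True.
  then (¬A ∨ H ∨ ¬M) forces H = True.
All clauses satisfied.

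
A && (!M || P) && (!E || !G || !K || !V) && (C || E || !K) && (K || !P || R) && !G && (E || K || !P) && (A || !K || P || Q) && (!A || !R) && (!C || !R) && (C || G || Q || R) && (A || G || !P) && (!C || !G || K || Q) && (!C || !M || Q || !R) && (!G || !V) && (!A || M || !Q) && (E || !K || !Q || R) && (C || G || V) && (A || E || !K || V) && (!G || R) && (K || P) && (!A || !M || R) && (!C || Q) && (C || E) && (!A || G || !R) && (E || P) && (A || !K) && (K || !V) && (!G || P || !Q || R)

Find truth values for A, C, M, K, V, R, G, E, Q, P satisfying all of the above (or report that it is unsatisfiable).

The formula is unsatisfiable.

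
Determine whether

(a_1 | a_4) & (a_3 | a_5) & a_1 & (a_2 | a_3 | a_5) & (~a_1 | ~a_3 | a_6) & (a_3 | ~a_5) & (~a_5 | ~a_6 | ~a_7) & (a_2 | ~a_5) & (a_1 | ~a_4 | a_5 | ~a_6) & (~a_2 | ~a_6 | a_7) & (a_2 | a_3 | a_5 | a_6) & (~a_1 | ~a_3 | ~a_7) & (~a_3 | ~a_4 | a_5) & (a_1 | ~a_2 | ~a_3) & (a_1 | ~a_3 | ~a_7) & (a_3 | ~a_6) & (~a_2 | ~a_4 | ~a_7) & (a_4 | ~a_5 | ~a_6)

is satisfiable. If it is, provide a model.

a_1 = True, a_2 = False, a_3 = True, a_4 = False, a_5 = False, a_6 = True, a_7 = False

Unit clause (a_1) forces a_1 = True.
Set a_2 = False.
  then (a_2 | ~a_5) forces a_5 = False.
  then (a_3 | a_5) forces a_3 = True.
  then (~a_1 | ~a_3 | a_6) forces a_6 = True.
  then (~a_1 | ~a_3 | ~a_7) forces a_7 = False.
  then (~a_3 | ~a_4 | a_5) forces a_4 = False.
All clauses satisfied.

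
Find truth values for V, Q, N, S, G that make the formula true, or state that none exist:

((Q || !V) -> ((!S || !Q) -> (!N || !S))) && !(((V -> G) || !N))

V = True; Q = False; N = True; S = False; G = False

  (Q || !V) -> ((!S || !Q) -> (!N || !S)) = True
    Q || !V = False
      !V = False
    (!S || !Q) -> (!N || !S) = True
      !S || !Q = True
        !S = True
        !Q = True
      !N || !S = True
        !N = False
        !S = True
  !(((V -> G) || !N)) = True
    (V -> G) || !N = False
      V -> G = False
      !N = False
Both conjuncts True, so the formula holds.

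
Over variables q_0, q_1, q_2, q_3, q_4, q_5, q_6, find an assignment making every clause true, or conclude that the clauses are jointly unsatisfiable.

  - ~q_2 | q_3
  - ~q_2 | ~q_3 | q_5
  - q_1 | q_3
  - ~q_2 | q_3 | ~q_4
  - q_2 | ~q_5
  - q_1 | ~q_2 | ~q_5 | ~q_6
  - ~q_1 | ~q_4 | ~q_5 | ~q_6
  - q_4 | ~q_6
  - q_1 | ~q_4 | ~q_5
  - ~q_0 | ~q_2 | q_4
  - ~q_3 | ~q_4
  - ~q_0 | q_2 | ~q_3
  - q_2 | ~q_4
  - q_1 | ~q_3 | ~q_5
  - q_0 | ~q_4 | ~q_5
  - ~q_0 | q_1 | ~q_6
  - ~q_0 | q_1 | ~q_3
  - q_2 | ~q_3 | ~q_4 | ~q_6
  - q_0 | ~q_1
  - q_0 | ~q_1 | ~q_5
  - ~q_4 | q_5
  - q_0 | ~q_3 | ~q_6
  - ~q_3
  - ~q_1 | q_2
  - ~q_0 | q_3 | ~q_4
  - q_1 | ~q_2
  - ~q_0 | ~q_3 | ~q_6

Unsatisfiable — no assignment works.

Case q_3 = True:
  Clause (~q_3) is falsified — contradiction.
Case q_3 = False:
  (~q_2 | q_3) forces q_2 = False.
  (q_1 | q_3) forces q_1 = True.
  Clause (~q_1 | q_2) is falsified — contradiction.
Both cases fail, so the formula is unsatisfiable.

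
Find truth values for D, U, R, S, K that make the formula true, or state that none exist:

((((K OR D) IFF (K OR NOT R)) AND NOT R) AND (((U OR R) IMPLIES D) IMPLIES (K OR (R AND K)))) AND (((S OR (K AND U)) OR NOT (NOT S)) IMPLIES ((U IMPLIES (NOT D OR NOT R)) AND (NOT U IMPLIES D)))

D = False, U = True, R = False, S = False, K = True

  (((K OR D) IFF (K OR NOT R)) AND NOT R) AND (((U OR R) IMPLIES D) IMPLIES (K OR (R AND K))) = True
    ((K OR D) IFF (K OR NOT R)) AND NOT R = True
      (K OR D) IFF (K OR NOT R) = True
        K OR D = True
        K OR NOT R = True
          NOT R = True
      NOT R = True
    ((U OR R) IMPLIES D) IMPLIES (K OR (R AND K)) = True
      (U OR R) IMPLIES D = False
        U OR R = True
      K OR (R AND K) = True
        R AND K = False
  ((S OR (K AND U)) OR NOT (NOT S)) IMPLIES ((U IMPLIES (NOT D OR NOT R)) AND (NOT U IMPLIES D)) = True
    (S OR (K AND U)) OR NOT (NOT S) = True
      S OR (K AND U) = True
        K AND U = True
      NOT (NOT S) = False
        NOT S = True
    (U IMPLIES (NOT D OR NOT R)) AND (NOT U IMPLIES D) = True
      U IMPLIES (NOT D OR NOT R) = True
        NOT D OR NOT R = True
          NOT D = True
          NOT R = True
      NOT U IMPLIES D = True
        NOT U = False
Both conjuncts True, so the formula holds.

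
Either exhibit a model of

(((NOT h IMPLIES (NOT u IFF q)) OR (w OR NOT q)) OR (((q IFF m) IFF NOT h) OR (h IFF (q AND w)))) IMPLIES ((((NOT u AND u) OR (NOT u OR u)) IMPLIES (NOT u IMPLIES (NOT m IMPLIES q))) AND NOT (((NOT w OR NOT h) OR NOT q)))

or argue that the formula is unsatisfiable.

h: True, w: True, u: True, m: True, q: True

  (((NOT h IMPLIES (NOT u IFF q)) OR (w OR NOT q)) OR (((q IFF m) IFF NOT h) OR (h IFF (q AND w)))) IMPLIES ((((NOT u AND u) OR (NOT u OR u)) IMPLIES (NOT u IMPLIES (NOT m IMPLIES q))) AND NOT (((NOT w OR NOT h) OR NOT q))) = True
    ((NOT h IMPLIES (NOT u IFF q)) OR (w OR NOT q)) OR (((q IFF m) IFF NOT h) OR (h IFF (q AND w))) = True
      (NOT h IMPLIES (NOT u IFF q)) OR (w OR NOT q) = True
        NOT h IMPLIES (NOT u IFF q) = True
          NOT h = False
          NOT u IFF q = False
            NOT u = False
        w OR NOT q = True
          NOT q = False
      ((q IFF m) IFF NOT h) OR (h IFF (q AND w)) = True
        (q IFF m) IFF NOT h = False
          q IFF m = True
          NOT h = False
        h IFF (q AND w) = True
          q AND w = True
    (((NOT u AND u) OR (NOT u OR u)) IMPLIES (NOT u IMPLIES (NOT m IMPLIES q))) AND NOT (((NOT w OR NOT h) OR NOT q)) = True
      ((NOT u AND u) OR (NOT u OR u)) IMPLIES (NOT u IMPLIES (NOT m IMPLIES q)) = True
        (NOT u AND u) OR (NOT u OR u) = True
          NOT u AND u = False
            NOT u = False
          NOT u OR u = True
            NOT u = False
        NOT u IMPLIES (NOT m IMPLIES q) = True
          NOT u = False
          NOT m IMPLIES q = True
            NOT m = False
      NOT (((NOT w OR NOT h) OR NOT q)) = True
        (NOT w OR NOT h) OR NOT q = False
          NOT w OR NOT h = False
            NOT w = False
            NOT h = False
          NOT q = False
The formula evaluates to True.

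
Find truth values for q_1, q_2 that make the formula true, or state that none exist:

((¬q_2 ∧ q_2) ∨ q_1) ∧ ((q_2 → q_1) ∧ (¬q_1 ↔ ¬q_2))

q_1=T, q_2=T

  (¬q_2 ∧ q_2) ∨ q_1 = True
    ¬q_2 ∧ q_2 = False
      ¬q_2 = False
  (q_2 → q_1) ∧ (¬q_1 ↔ ¬q_2) = True
    q_2 → q_1 = True
    ¬q_1 ↔ ¬q_2 = True
      ¬q_1 = False
      ¬q_2 = False
Both conjuncts True, so the formula holds.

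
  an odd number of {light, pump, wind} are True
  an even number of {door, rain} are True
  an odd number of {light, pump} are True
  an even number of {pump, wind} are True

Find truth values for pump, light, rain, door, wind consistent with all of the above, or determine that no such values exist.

pump=F; light=T; rain=T; door=T; wind=F

{light, pump, wind}: 1 true → odd ✓
{door, rain}: 2 true → even ✓
{light, pump}: 1 true → odd ✓
{pump, wind}: 0 true → even ✓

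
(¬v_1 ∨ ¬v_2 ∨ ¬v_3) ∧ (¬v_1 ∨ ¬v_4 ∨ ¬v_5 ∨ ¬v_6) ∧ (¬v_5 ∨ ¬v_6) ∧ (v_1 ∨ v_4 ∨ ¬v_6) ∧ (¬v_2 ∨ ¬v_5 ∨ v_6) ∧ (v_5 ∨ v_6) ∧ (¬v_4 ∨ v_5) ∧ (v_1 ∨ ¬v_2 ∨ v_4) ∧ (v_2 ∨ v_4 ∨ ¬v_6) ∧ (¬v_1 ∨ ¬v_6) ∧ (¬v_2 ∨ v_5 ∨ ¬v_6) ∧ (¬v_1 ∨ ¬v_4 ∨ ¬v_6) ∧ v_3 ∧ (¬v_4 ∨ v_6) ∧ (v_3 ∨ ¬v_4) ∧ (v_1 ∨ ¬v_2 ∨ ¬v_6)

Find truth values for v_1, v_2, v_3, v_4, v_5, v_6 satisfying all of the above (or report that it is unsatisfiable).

v_1: True; v_2: False; v_3: True; v_4: False; v_5: True; v_6: False

Unit clause (v_3) forces v_3 = True.
Set v_1 = True.
  then (¬v_1 ∨ ¬v_2 ∨ ¬v_3) forces v_2 = False.
  then (¬v_1 ∨ ¬v_6) forces v_6 = False.
  then (¬v_4 ∨ v_6) forces v_4 = False.
  then (v_5 ∨ v_6) forces v_5 = True.
All clauses satisfied.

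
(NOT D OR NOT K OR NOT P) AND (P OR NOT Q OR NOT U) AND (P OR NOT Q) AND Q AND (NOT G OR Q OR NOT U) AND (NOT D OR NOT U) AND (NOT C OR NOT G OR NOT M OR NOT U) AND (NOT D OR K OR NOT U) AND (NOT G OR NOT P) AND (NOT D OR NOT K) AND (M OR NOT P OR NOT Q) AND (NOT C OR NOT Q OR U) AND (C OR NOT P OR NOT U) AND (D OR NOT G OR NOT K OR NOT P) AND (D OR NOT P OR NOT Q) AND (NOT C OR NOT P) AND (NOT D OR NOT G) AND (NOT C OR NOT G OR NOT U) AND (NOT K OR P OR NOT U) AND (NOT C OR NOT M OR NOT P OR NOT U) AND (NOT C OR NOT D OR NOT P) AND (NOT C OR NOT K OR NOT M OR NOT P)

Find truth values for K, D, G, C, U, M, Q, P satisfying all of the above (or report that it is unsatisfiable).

Unit clause (Q) forces Q = True.
In (P OR NOT Q) only P is left, so P = True.
In (NOT G OR NOT P) only NOT G is left, so G = False.
In (M OR NOT P OR NOT Q) only M is left, so M = True.
In (D OR NOT P OR NOT Q) only D is left, so D = True.
In (NOT C OR NOT P) only NOT C is left, so C = False.
In (NOT D OR NOT K OR NOT P) only NOT K is left, so K = False.
In (NOT D OR NOT U) only NOT U is left, so U = False.
All clauses satisfied.

K: False; D: True; G: False; C: False; U: False; M: True; Q: True; P: True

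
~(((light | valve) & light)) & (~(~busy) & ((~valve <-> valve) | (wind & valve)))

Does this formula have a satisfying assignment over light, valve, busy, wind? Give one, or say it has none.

light = False; valve = True; busy = True; wind = True

  ~(((light | valve) & light)) = True
    (light | valve) & light = False
      light | valve = True
  ~(~busy) & ((~valve <-> valve) | (wind & valve)) = True
    ~(~busy) = True
      ~busy = False
    (~valve <-> valve) | (wind & valve) = True
      ~valve <-> valve = False
        ~valve = False
      wind & valve = True
Both conjuncts True, so the formula holds.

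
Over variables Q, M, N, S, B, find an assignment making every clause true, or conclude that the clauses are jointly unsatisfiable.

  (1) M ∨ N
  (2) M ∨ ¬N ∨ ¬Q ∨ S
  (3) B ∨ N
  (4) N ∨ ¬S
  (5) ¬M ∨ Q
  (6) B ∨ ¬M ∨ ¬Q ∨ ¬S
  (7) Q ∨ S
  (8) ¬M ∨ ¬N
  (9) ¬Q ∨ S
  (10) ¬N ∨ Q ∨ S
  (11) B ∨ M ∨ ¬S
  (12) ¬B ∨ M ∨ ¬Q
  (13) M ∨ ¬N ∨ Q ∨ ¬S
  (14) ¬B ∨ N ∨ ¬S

No satisfying assignment exists.

Case S = True:
  (N ∨ ¬S) forces N = True.
  (¬M ∨ ¬N) forces M = False.
  (B ∨ M ∨ ¬S) forces B = True.
  (¬B ∨ M ∨ ¬Q) forces Q = False.
  Clause (M ∨ ¬N ∨ Q ∨ ¬S) is falsified — contradiction.
Case S = False:
  (Q ∨ S) forces Q = True.
  Clause (¬Q ∨ S) is falsified — contradiction.
Both cases fail, so the formula is unsatisfiable.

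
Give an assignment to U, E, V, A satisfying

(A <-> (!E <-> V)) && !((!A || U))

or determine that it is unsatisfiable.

U = False, E = True, V = False, A = True

  A <-> (!E <-> V) = True
    !E <-> V = True
      !E = False
  !((!A || U)) = True
    !A || U = False
      !A = False
Both conjuncts True, so the formula holds.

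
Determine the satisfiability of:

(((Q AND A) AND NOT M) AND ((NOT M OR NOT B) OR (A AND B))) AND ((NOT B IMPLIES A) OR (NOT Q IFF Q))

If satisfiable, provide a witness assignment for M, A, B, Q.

M = False, A = True, B = False, Q = True

  ((Q AND A) AND NOT M) AND ((NOT M OR NOT B) OR (A AND B)) = True
    (Q AND A) AND NOT M = True
      Q AND A = True
      NOT M = True
    (NOT M OR NOT B) OR (A AND B) = True
      NOT M OR NOT B = True
        NOT M = True
        NOT B = True
      A AND B = False
  (NOT B IMPLIES A) OR (NOT Q IFF Q) = True
    NOT B IMPLIES A = True
      NOT B = True
    NOT Q IFF Q = False
      NOT Q = False
Both conjuncts True, so the formula holds.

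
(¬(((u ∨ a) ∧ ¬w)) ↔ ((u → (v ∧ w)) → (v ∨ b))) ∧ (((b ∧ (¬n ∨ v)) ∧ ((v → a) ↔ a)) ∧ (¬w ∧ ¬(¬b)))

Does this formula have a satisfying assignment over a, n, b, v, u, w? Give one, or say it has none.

a = False, n = False, b = True, v = True, u = False, w = False

  ¬(((u ∨ a) ∧ ¬w)) ↔ ((u → (v ∧ w)) → (v ∨ b)) = True
    ¬(((u ∨ a) ∧ ¬w)) = True
      (u ∨ a) ∧ ¬w = False
        u ∨ a = False
        ¬w = True
    (u → (v ∧ w)) → (v ∨ b) = True
      u → (v ∧ w) = True
        v ∧ w = False
      v ∨ b = True
  ((b ∧ (¬n ∨ v)) ∧ ((v → a) ↔ a)) ∧ (¬w ∧ ¬(¬b)) = True
    (b ∧ (¬n ∨ v)) ∧ ((v → a) ↔ a) = True
      b ∧ (¬n ∨ v) = True
        ¬n ∨ v = True
          ¬n = True
      (v → a) ↔ a = True
        v → a = False
    ¬w ∧ ¬(¬b) = True
      ¬w = True
      ¬(¬b) = True
        ¬b = False
Both conjuncts True, so the formula holds.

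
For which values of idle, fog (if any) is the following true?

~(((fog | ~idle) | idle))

Unsatisfiable

Case idle = True: the formula becomes ~((fog | True)) = False.
Case idle = False: the formula becomes ~((True | False)) = False.
Both cases fail — unsatisfiable.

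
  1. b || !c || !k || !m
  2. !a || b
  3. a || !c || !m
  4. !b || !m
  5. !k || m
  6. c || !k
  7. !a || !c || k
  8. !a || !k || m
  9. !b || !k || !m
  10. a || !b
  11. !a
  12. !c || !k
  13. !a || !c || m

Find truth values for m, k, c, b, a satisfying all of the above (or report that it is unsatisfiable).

Unit clause (!a) forces a = False.
In (a || !b) only !b is left, so b = False.
Set m = False.
  then (!k || m) forces k = False.
Set c = True.
All clauses satisfied.

m = False; k = False; c = True; b = False; a = False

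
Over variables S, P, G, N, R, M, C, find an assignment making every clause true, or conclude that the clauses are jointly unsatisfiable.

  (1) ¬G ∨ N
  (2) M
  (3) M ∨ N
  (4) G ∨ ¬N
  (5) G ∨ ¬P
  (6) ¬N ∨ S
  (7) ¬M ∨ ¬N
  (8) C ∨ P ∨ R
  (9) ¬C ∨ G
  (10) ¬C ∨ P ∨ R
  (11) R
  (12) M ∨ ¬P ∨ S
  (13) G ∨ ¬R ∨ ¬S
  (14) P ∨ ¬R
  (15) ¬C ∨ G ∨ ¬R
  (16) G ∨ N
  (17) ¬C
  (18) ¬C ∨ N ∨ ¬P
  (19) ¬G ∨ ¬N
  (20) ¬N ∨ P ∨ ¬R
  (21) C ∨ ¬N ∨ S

Case N = True:
  (M) forces M = True.
  Clause (¬M ∨ ¬N) is falsified — contradiction.
Case N = False:
  (¬G ∨ N) forces G = False.
  Clause (G ∨ N) is falsified — contradiction.
Both cases fail, so the formula is unsatisfiable.

The formula is unsatisfiable.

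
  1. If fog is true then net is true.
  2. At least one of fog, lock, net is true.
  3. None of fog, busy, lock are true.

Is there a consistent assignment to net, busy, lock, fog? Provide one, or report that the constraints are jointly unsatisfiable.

net = True; busy = False; lock = False; fog = False

  (1) fog=F ⇒ net: vacuous ✓
  (2) {fog, lock, net}: 1 true — at least one ✓
  (3) {fog, busy, lock}: 0 true — none ✓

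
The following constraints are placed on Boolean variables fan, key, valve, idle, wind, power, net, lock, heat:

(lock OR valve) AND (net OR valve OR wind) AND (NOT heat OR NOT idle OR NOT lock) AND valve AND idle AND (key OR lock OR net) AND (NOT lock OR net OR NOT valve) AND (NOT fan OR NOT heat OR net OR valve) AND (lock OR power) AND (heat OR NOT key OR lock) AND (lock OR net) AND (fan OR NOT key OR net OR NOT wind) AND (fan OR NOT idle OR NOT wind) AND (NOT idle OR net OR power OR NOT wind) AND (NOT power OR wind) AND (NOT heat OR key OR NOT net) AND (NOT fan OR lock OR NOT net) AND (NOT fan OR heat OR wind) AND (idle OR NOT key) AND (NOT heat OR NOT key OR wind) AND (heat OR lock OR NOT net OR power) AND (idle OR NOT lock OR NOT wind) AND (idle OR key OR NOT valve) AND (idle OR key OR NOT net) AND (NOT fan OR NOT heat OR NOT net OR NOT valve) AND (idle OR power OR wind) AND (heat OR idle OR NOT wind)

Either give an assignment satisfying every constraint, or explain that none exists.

fan = False, key = True, valve = True, idle = True, wind = False, power = False, net = True, lock = True, heat = False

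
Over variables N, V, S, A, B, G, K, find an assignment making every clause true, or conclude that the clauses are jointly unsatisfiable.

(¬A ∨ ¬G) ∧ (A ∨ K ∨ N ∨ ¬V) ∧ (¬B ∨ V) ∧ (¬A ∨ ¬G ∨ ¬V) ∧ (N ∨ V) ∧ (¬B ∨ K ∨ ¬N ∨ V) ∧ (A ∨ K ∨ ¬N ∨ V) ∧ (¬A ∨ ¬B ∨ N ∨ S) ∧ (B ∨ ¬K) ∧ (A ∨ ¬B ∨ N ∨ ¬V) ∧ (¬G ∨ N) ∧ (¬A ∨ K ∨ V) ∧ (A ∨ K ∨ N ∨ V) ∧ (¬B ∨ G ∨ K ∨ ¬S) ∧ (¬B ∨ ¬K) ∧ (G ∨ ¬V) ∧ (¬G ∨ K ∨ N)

N=T, V=T, S=T, A=F, B=T, G=T, K=F

Set N = True.
Set V = True.
  then (G ∨ ¬V) forces G = True.
  then (¬A ∨ ¬G) forces A = False.
Set S = True.
Set B = True.
  then (¬B ∨ ¬K) forces K = False.
All clauses satisfied.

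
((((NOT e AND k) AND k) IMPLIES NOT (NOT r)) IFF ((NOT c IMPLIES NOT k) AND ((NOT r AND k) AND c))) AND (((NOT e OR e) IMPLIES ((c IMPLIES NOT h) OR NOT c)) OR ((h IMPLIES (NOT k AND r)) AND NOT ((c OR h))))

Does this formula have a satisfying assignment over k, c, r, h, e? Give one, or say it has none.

k = True; c = False; r = False; h = True; e = False

  (((NOT e AND k) AND k) IMPLIES NOT (NOT r)) IFF ((NOT c IMPLIES NOT k) AND ((NOT r AND k) AND c)) = True
    ((NOT e AND k) AND k) IMPLIES NOT (NOT r) = False
      (NOT e AND k) AND k = True
        NOT e AND k = True
          NOT e = True
      NOT (NOT r) = False
        NOT r = True
    (NOT c IMPLIES NOT k) AND ((NOT r AND k) AND c) = False
      NOT c IMPLIES NOT k = False
        NOT c = True
        NOT k = False
      (NOT r AND k) AND c = False
        NOT r AND k = True
          NOT r = True
  ((NOT e OR e) IMPLIES ((c IMPLIES NOT h) OR NOT c)) OR ((h IMPLIES (NOT k AND r)) AND NOT ((c OR h))) = True
    (NOT e OR e) IMPLIES ((c IMPLIES NOT h) OR NOT c) = True
      NOT e OR e = True
        NOT e = True
      (c IMPLIES NOT h) OR NOT c = True
        c IMPLIES NOT h = True
          NOT h = False
        NOT c = True
    (h IMPLIES (NOT k AND r)) AND NOT ((c OR h)) = False
      h IMPLIES (NOT k AND r) = False
        NOT k AND r = False
          NOT k = False
      NOT ((c OR h)) = False
        c OR h = True
Both conjuncts True, so the formula holds.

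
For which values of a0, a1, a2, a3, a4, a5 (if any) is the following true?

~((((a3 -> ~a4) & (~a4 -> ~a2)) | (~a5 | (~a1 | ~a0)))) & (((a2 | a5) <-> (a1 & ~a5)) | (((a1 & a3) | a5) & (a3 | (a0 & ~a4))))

a0=T; a1=T; a2=T; a3=F; a4=F; a5=T

  ~((((a3 -> ~a4) & (~a4 -> ~a2)) | (~a5 | (~a1 | ~a0)))) = True
    ((a3 -> ~a4) & (~a4 -> ~a2)) | (~a5 | (~a1 | ~a0)) = False
      (a3 -> ~a4) & (~a4 -> ~a2) = False
        a3 -> ~a4 = True
          ~a4 = True
        ~a4 -> ~a2 = False
          ~a4 = True
          ~a2 = False
      ~a5 | (~a1 | ~a0) = False
        ~a5 = False
        ~a1 | ~a0 = False
          ~a1 = False
          ~a0 = False
  ((a2 | a5) <-> (a1 & ~a5)) | (((a1 & a3) | a5) & (a3 | (a0 & ~a4))) = True
    (a2 | a5) <-> (a1 & ~a5) = False
      a2 | a5 = True
      a1 & ~a5 = False
        ~a5 = False
    ((a1 & a3) | a5) & (a3 | (a0 & ~a4)) = True
      (a1 & a3) | a5 = True
        a1 & a3 = False
      a3 | (a0 & ~a4) = True
        a0 & ~a4 = True
          ~a4 = True
Both conjuncts True, so the formula holds.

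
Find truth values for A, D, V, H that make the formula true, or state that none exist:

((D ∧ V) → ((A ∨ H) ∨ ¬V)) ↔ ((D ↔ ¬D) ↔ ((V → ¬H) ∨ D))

A = False, D = False, V = True, H = True

  ((D ∧ V) → ((A ∨ H) ∨ ¬V)) ↔ ((D ↔ ¬D) ↔ ((V → ¬H) ∨ D)) = True
    (D ∧ V) → ((A ∨ H) ∨ ¬V) = True
      D ∧ V = False
      (A ∨ H) ∨ ¬V = True
        A ∨ H = True
        ¬V = False
    (D ↔ ¬D) ↔ ((V → ¬H) ∨ D) = True
      D ↔ ¬D = False
        ¬D = True
      (V → ¬H) ∨ D = False
        V → ¬H = False
          ¬H = False
The formula evaluates to True.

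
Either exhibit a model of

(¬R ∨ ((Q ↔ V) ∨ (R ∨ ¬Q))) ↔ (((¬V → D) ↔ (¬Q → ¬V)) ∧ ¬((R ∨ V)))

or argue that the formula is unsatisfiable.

V = False; R = False; D = True; Q = True

  (¬R ∨ ((Q ↔ V) ∨ (R ∨ ¬Q))) ↔ (((¬V → D) ↔ (¬Q → ¬V)) ∧ ¬((R ∨ V))) = True
    ¬R ∨ ((Q ↔ V) ∨ (R ∨ ¬Q)) = True
      ¬R = True
      (Q ↔ V) ∨ (R ∨ ¬Q) = False
        Q ↔ V = False
        R ∨ ¬Q = False
          ¬Q = False
    ((¬V → D) ↔ (¬Q → ¬V)) ∧ ¬((R ∨ V)) = True
      (¬V → D) ↔ (¬Q → ¬V) = True
        ¬V → D = True
          ¬V = True
        ¬Q → ¬V = True
          ¬Q = False
          ¬V = True
      ¬((R ∨ V)) = True
        R ∨ V = False
The formula evaluates to True.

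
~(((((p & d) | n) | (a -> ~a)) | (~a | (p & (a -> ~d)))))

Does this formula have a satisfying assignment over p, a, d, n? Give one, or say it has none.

p = False, a = True, d = True, n = False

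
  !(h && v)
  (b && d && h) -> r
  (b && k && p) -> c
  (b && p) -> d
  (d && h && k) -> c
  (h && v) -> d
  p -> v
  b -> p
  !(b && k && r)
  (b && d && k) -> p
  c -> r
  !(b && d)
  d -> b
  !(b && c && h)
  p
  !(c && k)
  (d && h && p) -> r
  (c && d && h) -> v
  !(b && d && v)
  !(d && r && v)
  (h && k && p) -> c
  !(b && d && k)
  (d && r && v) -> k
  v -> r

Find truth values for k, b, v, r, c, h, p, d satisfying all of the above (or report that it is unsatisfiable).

Unit clause (p) forces p = True.
In (!p || v) only v is left, so v = True.
In (!h || !v) only !h is left, so h = False.
In (r || !v) only r is left, so r = True.
In (!d || !r || !v) only !d is left, so d = False.
In (!b || d || !p) only !b is left, so b = False.
Set k = True.
  then (!c || !k) forces c = False.
All clauses satisfied.

k = True; b = False; v = True; r = True; c = False; h = False; p = True; d = False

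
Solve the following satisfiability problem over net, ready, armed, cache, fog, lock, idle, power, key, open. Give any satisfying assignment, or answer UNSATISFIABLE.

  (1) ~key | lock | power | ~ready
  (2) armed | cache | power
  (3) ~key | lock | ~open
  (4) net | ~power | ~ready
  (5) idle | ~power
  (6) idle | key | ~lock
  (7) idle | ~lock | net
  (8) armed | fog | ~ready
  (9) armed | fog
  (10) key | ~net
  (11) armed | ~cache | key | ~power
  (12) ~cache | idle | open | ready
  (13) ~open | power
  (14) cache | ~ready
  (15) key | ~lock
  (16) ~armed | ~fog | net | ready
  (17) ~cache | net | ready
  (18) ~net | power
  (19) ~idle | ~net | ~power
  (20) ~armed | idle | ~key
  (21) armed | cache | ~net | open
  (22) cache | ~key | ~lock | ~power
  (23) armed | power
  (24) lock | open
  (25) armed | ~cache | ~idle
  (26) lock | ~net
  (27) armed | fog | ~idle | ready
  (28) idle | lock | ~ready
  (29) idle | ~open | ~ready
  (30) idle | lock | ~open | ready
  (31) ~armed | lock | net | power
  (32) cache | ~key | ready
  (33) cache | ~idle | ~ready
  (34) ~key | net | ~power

net: False; ready: True; armed: True; cache: True; fog: False; lock: True; idle: True; power: False; key: True; open: False

Try net = True:
  (key | ~net) forces key = True.
  (~net | power) forces power = True.
  (idle | ~power) forces idle = True.
  clause (~idle | ~net | ~power) is falsified — backtrack.
So net = False.
Set ready = True.
  then (net | ~power | ~ready) forces power = False.
  then (~open | power) forces open = False.
  then (cache | ~ready) forces cache = True.
  then (armed | power) forces armed = True.
  then (lock | open) forces lock = True.
  then (idle | ~lock | net) forces idle = True.
  then (key | ~lock) forces key = True.
Set fog = False.
All clauses satisfied.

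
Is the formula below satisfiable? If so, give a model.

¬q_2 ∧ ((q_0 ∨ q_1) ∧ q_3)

q_0=T, q_1=T, q_2=F, q_3=T

  ¬q_2 = True
  (q_0 ∨ q_1) ∧ q_3 = True
    q_0 ∨ q_1 = True
Both conjuncts True, so the formula holds.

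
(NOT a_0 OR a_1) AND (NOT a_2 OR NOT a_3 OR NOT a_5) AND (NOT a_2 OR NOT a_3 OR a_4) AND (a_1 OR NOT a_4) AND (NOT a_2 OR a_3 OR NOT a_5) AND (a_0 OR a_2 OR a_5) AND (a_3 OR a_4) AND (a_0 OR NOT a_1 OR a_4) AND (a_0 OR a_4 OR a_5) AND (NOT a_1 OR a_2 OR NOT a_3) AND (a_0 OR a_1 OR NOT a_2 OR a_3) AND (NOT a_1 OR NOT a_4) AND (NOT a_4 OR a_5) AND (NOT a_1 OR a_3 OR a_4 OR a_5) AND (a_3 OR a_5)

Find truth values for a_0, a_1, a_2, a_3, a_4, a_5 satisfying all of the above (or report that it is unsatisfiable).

a_0 = False; a_1 = False; a_2 = False; a_3 = True; a_4 = False; a_5 = True

Try a_0 = True:
  (NOT a_0 OR a_1) forces a_1 = True.
  (NOT a_1 OR NOT a_4) forces a_4 = False.
  (a_3 OR a_4) forces a_3 = True.
  (NOT a_2 OR NOT a_3 OR a_4) forces a_2 = False.
  clause (NOT a_1 OR a_2 OR NOT a_3) is falsified — backtrack.
So a_0 = False.
Try a_1 = True:
  (a_0 OR NOT a_1 OR a_4) forces a_4 = True.
  clause (NOT a_1 OR NOT a_4) is falsified — backtrack.
So a_1 = False.
  then (a_1 OR NOT a_4) forces a_4 = False.
  then (a_3 OR a_4) forces a_3 = True.
  then (a_0 OR a_4 OR a_5) forces a_5 = True.
  then (NOT a_2 OR NOT a_3 OR NOT a_5) forces a_2 = False.
All clauses satisfied.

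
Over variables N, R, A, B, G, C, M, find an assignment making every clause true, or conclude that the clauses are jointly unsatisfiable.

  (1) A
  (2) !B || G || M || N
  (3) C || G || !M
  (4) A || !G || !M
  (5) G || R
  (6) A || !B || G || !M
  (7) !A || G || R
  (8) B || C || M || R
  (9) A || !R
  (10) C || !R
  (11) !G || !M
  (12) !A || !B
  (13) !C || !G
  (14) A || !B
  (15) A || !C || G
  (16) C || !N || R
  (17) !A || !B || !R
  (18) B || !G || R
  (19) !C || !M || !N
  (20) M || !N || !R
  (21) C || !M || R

Unit clause (A) forces A = True.
In (!A || !B) only !B is left, so B = False.
Set N = False.
Try R = False:
  (G || R) forces G = True.
  clause (B || !G || R) is falsified — backtrack.
So R = True.
  then (C || !R) forces C = True.
  then (!C || !G) forces G = False.
Set M = False.
All clauses satisfied.

N = False, R = True, A = True, B = False, G = False, C = True, M = False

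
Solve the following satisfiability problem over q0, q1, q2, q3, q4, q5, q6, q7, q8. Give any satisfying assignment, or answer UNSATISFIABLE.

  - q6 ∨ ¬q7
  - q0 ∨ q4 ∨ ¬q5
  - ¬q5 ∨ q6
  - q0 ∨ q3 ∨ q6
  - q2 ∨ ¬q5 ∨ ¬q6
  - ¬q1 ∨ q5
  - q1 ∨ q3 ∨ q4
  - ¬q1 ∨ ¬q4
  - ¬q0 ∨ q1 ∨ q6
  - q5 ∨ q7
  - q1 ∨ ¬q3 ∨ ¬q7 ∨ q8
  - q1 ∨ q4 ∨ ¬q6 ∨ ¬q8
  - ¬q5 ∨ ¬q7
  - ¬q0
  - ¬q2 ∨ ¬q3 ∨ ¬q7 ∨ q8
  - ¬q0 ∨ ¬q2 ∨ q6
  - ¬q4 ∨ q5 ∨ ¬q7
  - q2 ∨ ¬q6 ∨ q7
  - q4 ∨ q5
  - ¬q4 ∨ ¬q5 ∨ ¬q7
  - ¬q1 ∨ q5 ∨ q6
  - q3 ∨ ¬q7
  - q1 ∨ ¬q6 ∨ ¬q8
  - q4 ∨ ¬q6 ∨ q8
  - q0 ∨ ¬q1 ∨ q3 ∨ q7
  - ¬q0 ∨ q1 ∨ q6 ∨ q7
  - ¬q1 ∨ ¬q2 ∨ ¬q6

Unit clause (¬q0) forces q0 = False.
Try q1 = True:
  (¬q1 ∨ q5) forces q5 = True.
  (q0 ∨ q4 ∨ ¬q5) forces q4 = True.
  clause (¬q1 ∨ ¬q4) is falsified — backtrack.
So q1 = False.
Set q2 = True.
Set q3 = True.
Set q4 = True.
Set q5 = True.
  then (¬q5 ∨ q6) forces q6 = True.
  then (¬q5 ∨ ¬q7) forces q7 = False.
  then (q1 ∨ ¬q6 ∨ ¬q8) forces q8 = False.
All clauses satisfied.

q0 = False, q1 = False, q2 = True, q3 = True, q4 = True, q5 = True, q6 = True, q7 = False, q8 = False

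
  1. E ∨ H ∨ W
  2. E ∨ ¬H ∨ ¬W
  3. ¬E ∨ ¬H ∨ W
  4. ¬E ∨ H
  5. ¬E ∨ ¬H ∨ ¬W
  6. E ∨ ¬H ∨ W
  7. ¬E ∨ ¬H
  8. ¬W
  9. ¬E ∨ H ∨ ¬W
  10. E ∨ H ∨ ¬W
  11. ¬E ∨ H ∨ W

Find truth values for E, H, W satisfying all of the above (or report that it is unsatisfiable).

Unsatisfiable

Case E = True:
  (¬E ∨ H) forces H = True.
  Clause (¬E ∨ ¬H) is falsified — contradiction.
Case E = False:
  (¬W) forces W = False.
  (E ∨ H ∨ W) forces H = True.
  Clause (E ∨ ¬H ∨ W) is falsified — contradiction.
Both cases fail, so the formula is unsatisfiable.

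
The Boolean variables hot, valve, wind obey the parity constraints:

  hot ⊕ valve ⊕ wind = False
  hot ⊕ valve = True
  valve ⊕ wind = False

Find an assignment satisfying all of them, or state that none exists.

hot = False; valve = True; wind = True

hot ⊕ valve ⊕ wind = F ⊕ T ⊕ T = False ✓
hot ⊕ valve = F ⊕ T = True ✓
valve ⊕ wind = T ⊕ T = False ✓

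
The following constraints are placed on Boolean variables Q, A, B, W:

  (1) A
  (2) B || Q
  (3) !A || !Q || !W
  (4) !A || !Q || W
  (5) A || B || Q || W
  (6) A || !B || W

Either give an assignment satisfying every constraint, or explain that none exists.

Q = False, A = True, B = True, W = False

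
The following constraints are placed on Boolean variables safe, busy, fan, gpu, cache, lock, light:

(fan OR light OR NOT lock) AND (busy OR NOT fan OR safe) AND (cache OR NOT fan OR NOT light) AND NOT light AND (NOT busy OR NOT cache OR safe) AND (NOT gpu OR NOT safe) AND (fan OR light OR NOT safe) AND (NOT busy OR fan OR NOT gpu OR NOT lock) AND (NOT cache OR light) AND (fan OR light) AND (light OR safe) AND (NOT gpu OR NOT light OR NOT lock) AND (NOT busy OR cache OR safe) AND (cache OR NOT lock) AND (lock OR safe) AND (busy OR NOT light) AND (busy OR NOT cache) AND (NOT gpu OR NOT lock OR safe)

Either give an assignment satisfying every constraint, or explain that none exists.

safe = True; busy = True; fan = True; gpu = False; cache = False; lock = False; light = False

Unit clause (NOT light) forces light = False.
In (NOT cache OR light) only NOT cache is left, so cache = False.
In (fan OR light) only fan is left, so fan = True.
In (light OR safe) only safe is left, so safe = True.
In (cache OR NOT lock) only NOT lock is left, so lock = False.
In (NOT gpu OR NOT safe) only NOT gpu is left, so gpu = False.
Set busy = True.
All clauses satisfied.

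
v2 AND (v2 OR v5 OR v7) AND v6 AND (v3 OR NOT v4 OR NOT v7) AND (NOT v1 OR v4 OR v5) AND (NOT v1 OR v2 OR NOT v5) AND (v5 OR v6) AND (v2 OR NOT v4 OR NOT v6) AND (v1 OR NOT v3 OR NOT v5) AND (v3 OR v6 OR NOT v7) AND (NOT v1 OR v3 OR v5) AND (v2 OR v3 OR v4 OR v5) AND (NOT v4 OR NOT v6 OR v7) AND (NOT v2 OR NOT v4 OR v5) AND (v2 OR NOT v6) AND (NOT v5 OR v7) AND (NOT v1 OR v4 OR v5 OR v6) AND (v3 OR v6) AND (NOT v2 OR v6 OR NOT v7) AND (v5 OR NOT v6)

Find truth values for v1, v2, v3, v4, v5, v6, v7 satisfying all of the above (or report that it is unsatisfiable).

Unit clause (v2) forces v2 = True.
Unit clause (v6) forces v6 = True.
In (v5 OR NOT v6) only v5 is left, so v5 = True.
In (NOT v5 OR v7) only v7 is left, so v7 = True.
Set v1 = True.
Set v3 = False.
  then (v3 OR NOT v4 OR NOT v7) forces v4 = False.
All clauses satisfied.

v1=T, v2=T, v3=F, v4=F, v5=T, v6=T, v7=T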